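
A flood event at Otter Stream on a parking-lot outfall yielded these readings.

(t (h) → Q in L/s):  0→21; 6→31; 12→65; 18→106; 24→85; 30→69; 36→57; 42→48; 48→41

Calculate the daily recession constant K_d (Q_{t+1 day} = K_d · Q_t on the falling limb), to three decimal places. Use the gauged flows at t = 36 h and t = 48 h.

K_d ≈ 0.517

Between t = 36 h and t = 48 h the flow falls from 57 to 41 L/s over 2×6 h = 12 h.
Per-interval ratio K = (41/57)^(1/2) = 0.8481; K_d = K^(24/6) = 0.517.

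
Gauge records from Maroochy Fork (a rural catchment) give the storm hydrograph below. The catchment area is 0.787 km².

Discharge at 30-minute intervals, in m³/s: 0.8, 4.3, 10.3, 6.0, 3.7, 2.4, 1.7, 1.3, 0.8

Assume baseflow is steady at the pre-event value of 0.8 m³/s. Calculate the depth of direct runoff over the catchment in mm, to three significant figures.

d ≈ 55.1 mm

Direct runoff: 0.0, 3.5, 9.5, 5.2, 2.9, 1.6, 0.9, 0.5, 0.0 m³/s; ΣQ_DR = 24.10 m³/s.
V = ΣQ_DR · Δt = 24.10 × 1800 s = 43380 m³.
Over A = 0.787 km², depth = V / A = 55.1 mm.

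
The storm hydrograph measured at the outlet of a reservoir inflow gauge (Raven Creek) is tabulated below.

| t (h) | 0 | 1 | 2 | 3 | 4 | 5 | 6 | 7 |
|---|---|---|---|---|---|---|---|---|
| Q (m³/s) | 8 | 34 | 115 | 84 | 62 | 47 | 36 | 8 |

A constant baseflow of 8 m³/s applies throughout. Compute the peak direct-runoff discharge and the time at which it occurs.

Q_p = 107.0 m³/s at t = 2 h

Subtracting baseflow gives direct-runoff ordinates: 0.0, 26.0, 107.0, 76.0, 54.0, 39.0, 28.0, 0.0 m³/s.
The maximum is 107.0 m³/s, occurring at the reading for t = 2 h.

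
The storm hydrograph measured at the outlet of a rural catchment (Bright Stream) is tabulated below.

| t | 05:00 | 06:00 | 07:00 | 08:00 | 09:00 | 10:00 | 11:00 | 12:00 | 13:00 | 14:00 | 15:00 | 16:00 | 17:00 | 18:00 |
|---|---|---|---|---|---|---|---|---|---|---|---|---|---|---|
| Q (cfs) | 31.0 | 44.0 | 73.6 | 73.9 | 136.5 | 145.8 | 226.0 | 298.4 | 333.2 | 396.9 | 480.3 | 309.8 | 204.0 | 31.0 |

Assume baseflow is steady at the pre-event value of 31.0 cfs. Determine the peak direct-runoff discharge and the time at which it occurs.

Subtracting baseflow gives direct-runoff ordinates: 0.0, 13.0, 42.6, 42.9, 105.5, 114.8, 195.0, 267.4, 302.2, 365.9, 449.3, 278.8, 173.0, 0.0 cfs.
The maximum is 449.3 cfs, occurring at the reading for t = 15:00.

Q_p = 449.3 cfs at t = 15:00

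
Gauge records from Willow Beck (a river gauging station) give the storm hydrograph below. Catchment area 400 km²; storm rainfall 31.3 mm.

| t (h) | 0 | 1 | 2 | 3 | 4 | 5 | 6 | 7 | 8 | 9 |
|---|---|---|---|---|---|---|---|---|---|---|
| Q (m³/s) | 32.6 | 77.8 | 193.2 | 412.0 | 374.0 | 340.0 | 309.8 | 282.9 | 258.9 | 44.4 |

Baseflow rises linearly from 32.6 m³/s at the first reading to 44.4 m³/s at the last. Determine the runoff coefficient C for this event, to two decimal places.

ΣQ_DR = 1941 m³/s; V = ΣQ_DR·Δt = 6.986 × 10^6 m³.
Runoff depth d = V / A = 17.47 mm.
C = d / P = 17.47 / 31.3 = 0.56.

C ≈ 0.56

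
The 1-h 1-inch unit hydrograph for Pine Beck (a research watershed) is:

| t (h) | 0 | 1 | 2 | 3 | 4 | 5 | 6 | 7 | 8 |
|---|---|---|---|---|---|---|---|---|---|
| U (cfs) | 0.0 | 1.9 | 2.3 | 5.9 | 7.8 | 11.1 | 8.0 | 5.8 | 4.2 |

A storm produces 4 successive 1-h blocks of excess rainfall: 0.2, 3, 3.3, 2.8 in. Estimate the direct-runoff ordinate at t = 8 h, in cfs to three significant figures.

Q ≈ 75.7 cfs

By discrete convolution, Q_j = Σ (P_i / 1 in) · U_{j−i}.
At t = 8 h (j=8): Q = (0.2/1)·4.2 + (3/1)·5.8 + (3.3/1)·8.0 + (2.8/1)·11.1 = 75.7 cfs.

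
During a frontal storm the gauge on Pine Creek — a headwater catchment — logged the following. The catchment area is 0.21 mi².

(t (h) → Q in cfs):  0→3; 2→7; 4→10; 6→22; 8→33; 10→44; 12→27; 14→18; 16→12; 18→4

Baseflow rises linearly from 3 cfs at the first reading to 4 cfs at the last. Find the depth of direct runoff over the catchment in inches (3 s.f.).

d ≈ 2.14 in

Direct runoff: 0.00, 3.89, 6.78, 18.67, 29.56, 40.44, 23.33, 14.22, 8.11, 0.00 cfs; ΣQ_DR = 145.0 cfs.
V = ΣQ_DR · Δt = 145.0 × 7200 s = 1.044 × 10^6 ft³.
Over A = 0.21 mi², depth = V / A = 2.14 in.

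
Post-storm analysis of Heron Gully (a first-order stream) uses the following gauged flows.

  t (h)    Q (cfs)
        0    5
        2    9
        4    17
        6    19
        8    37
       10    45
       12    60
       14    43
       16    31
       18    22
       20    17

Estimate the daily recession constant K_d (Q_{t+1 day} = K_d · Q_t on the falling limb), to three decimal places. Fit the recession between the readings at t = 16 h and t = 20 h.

Between t = 16 h and t = 20 h the flow falls from 31 to 17 cfs over 2×2 h = 4 h.
Per-interval ratio K = (17/31)^(1/2) = 0.7405; K_d = K^(24/2) = 0.027.

K_d ≈ 0.027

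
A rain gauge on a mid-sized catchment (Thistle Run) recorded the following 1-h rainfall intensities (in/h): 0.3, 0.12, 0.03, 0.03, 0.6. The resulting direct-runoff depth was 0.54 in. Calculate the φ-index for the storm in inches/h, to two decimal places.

φ ≈ 0.18 in/h

Only the 2 blocks with intensity above φ contribute runoff: 0.3, 0.6 in/h.
Σ(I−φ)·Δt = d  ⇒  (0.3+0.6 − 2φ)·1 = 0.54
φ = (0.9000 − 0.54/1) / 2 = 0.18 in/h.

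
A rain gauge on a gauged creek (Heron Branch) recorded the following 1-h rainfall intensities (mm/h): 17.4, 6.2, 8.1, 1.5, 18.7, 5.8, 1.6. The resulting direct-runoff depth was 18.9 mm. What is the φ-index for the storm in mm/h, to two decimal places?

Only the 2 blocks with intensity above φ contribute runoff: 17.4, 18.7 mm/h.
Σ(I−φ)·Δt = d  ⇒  (17.4+18.7 − 2φ)·1 = 18.9
φ = (36.10 − 18.9/1) / 2 = 8.60 mm/h.

φ ≈ 8.60 mm/h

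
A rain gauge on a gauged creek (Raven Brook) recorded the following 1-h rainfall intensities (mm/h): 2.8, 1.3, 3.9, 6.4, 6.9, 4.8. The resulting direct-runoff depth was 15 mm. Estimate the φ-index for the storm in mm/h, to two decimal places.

Only the 5 blocks with intensity above φ contribute runoff: 2.8, 3.9, 6.4, 6.9, 4.8 mm/h.
Σ(I−φ)·Δt = d  ⇒  (2.8+3.9+6.4+6.9+4.8 − 5φ)·1 = 15
φ = (24.80 − 15/1) / 5 = 1.96 mm/h.

φ ≈ 1.96 mm/h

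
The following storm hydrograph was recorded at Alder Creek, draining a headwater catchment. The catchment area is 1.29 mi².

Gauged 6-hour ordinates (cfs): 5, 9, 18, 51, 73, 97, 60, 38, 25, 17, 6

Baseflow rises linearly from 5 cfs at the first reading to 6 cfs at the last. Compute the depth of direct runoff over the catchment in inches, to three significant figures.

d ≈ 2.44 in

Direct runoff: 0.00, 3.90, 12.80, 45.70, 67.60, 91.50, 54.40, 32.30, 19.20, 11.10, 0.00 cfs; ΣQ_DR = 338.5 cfs.
V = ΣQ_DR · Δt = 338.5 × 21600 s = 7.312 × 10^6 ft³.
Over A = 1.29 mi², depth = V / A = 2.44 in.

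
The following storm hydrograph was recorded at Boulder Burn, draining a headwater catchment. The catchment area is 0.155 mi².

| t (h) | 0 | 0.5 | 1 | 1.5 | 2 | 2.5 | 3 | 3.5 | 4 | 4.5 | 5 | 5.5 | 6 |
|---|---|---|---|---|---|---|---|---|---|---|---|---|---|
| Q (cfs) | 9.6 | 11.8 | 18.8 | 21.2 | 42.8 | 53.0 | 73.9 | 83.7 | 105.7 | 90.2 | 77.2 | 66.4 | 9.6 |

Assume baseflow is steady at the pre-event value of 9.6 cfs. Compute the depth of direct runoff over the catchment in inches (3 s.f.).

d ≈ 2.69 in

Direct runoff: 0.0, 2.2, 9.2, 11.6, 33.2, 43.4, 64.3, 74.1, 96.1, 80.6, 67.6, 56.8, 0.0 cfs; ΣQ_DR = 539.1 cfs.
V = ΣQ_DR · Δt = 539.1 × 1800 s = 9.704 × 10^5 ft³.
Over A = 0.155 mi², depth = V / A = 2.69 in.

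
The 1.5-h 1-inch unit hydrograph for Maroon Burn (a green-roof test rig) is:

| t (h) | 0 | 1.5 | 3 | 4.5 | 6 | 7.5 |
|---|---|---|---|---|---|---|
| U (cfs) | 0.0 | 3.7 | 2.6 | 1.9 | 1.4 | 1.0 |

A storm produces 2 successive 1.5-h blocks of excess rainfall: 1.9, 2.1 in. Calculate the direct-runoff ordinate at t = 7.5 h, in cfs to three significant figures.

By discrete convolution, Q_j = Σ (P_i / 1 in) · U_{j−i}.
At t = 7.5 h (j=5): Q = (1.9/1)·1.0 + (2.1/1)·1.4 = 4.84 cfs.

Q ≈ 4.84 cfs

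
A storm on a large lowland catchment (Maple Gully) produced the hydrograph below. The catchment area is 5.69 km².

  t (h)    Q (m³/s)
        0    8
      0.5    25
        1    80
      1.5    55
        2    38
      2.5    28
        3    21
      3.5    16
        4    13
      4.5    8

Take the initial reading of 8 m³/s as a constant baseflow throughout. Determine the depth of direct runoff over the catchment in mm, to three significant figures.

d ≈ 67.1 mm

Direct runoff: 0.0, 17.0, 72.0, 47.0, 30.0, 20.0, 13.0, 8.0, 5.0, 0.0 m³/s; ΣQ_DR = 212.0 m³/s.
V = ΣQ_DR · Δt = 212.0 × 1800 s = 3.816 × 10^5 m³.
Over A = 5.69 km², depth = V / A = 67.1 mm.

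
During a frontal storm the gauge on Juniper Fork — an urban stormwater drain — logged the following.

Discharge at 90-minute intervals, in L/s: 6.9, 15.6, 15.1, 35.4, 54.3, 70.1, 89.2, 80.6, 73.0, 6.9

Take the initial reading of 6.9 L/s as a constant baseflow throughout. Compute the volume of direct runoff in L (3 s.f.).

Direct-runoff ordinates (Q − Q_b): 0.0, 8.7, 8.2, 28.5, 47.4, 63.2, 82.3, 73.7, 66.1, 0.0 L/s.
ΣQ_DR = 378.1 L/s.
With Δt = 1.5 h = 5400 s, V = ΣQ_DR · Δt = 378.1 × 5400 = 2.04 × 10^6 L.

V ≈ 2.04 × 10^6 L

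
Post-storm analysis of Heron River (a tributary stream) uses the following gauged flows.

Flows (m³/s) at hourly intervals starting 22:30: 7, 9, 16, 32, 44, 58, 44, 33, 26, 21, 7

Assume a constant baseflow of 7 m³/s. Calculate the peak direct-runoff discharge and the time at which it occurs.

Subtracting baseflow gives direct-runoff ordinates: 0.0, 2.0, 9.0, 25.0, 37.0, 51.0, 37.0, 26.0, 19.0, 14.0, 0.0 m³/s.
The maximum is 51.0 m³/s, occurring at the reading for t = 03:30.

Q_p = 51.0 m³/s at t = 03:30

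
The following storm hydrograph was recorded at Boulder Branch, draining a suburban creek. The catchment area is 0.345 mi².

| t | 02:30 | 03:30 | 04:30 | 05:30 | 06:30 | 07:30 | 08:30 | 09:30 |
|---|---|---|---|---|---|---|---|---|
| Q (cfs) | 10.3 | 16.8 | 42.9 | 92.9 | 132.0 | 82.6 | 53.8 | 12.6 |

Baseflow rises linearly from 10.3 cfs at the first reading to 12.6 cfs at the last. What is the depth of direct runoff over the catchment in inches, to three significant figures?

Direct runoff: 0.00, 6.17, 31.94, 81.61, 120.39, 70.66, 41.53, 0.00 cfs; ΣQ_DR = 352.3 cfs.
V = ΣQ_DR · Δt = 352.3 × 3600 s = 1.268 × 10^6 ft³.
Over A = 0.345 mi², depth = V / A = 1.58 in.

d ≈ 1.58 in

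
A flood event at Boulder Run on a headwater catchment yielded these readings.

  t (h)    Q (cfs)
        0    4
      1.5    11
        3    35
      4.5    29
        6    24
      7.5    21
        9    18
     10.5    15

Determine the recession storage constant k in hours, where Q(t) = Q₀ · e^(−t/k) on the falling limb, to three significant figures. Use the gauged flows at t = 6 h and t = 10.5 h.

k ≈ 9.57 h

On the falling limb, Q drops from 24 to 15 cfs between t = 6 h and t = 10.5 h (Δt = 4.5 h).
k = −Δt / ln(Q₂/Q₁) = −4.5 / ln(15/24) = 9.57 h.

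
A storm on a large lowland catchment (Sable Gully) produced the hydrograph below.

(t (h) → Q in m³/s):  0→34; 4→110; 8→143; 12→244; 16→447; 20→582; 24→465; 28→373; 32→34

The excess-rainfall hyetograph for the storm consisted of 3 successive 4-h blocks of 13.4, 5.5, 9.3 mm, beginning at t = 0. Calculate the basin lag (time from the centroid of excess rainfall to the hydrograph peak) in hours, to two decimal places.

t_L ≈ 14.58 h

Centroid of excess rainfall: t_c = Σ P_i·t̄_i / ΣP_i = 5.4184 h (block centres at 2, 6, 10 h).
Hydrograph peak occurs at t = 20 h, so basin lag t_L = 20 − 5.4184 = 14.58 h.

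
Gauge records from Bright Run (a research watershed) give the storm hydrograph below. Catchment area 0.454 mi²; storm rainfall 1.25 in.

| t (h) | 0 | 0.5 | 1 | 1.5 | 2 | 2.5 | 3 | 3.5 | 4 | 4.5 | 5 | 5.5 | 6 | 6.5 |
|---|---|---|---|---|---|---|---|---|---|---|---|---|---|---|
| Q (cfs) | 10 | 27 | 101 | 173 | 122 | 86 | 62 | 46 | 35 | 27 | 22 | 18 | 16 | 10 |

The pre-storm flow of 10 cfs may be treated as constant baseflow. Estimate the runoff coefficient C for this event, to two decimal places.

C ≈ 0.84

ΣQ_DR = 615.0 cfs; V = ΣQ_DR·Δt = 1.107 × 10^6 ft³.
Runoff depth d = V / A = 1.050 in.
C = d / P = 1.050 / 1.25 = 0.84.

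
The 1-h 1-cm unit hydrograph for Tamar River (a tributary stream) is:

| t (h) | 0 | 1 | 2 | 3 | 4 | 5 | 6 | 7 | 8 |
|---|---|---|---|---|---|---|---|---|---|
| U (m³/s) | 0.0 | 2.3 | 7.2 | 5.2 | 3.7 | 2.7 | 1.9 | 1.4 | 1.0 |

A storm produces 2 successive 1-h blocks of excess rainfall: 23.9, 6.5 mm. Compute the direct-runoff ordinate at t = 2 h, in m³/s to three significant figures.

By discrete convolution, Q_j = Σ (P_i / 10 mm) · U_{j−i}.
At t = 2 h (j=2): Q = (23.9/10)·7.2 + (6.5/10)·2.3 = 18.7 m³/s.

Q ≈ 18.7 m³/s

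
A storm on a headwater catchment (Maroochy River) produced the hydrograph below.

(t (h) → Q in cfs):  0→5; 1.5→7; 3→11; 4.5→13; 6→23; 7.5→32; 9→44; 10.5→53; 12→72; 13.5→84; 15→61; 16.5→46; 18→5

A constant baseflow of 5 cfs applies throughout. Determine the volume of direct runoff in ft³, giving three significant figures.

Direct-runoff ordinates (Q − Q_b): 0.0, 2.0, 6.0, 8.0, 18.0, 27.0, 39.0, 48.0, 67.0, 79.0, 56.0, 41.0, 0.0 cfs.
ΣQ_DR = 391.0 cfs.
With Δt = 1.5 h = 5400 s, V = ΣQ_DR · Δt = 391.0 × 5400 = 2.11 × 10^6 ft³.

V ≈ 2.11 × 10^6 ft³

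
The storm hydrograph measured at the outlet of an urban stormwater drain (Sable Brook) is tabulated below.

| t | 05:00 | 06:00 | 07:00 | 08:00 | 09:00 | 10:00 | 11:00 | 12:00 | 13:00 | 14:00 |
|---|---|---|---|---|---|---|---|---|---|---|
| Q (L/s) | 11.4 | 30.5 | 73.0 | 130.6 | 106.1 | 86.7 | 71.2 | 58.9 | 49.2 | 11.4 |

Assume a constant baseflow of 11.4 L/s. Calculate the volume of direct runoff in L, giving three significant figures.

V ≈ 1.85 × 10^6 L

Direct-runoff ordinates (Q − Q_b): 0.0, 19.1, 61.6, 119.2, 94.7, 75.3, 59.8, 47.5, 37.8, 0.0 L/s.
ΣQ_DR = 515.0 L/s.
With Δt = 1 h = 3600 s, V = ΣQ_DR · Δt = 515.0 × 3600 = 1.85 × 10^6 L.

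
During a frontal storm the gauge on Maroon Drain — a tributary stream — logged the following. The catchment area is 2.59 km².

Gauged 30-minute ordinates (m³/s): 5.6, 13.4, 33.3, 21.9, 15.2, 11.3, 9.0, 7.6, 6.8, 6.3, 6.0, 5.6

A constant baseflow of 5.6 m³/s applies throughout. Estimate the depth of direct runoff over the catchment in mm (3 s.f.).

d ≈ 52.0 mm

Direct runoff: 0.0, 7.8, 27.7, 16.3, 9.6, 5.7, 3.4, 2.0, 1.2, 0.7, 0.4, 0.0 m³/s; ΣQ_DR = 74.80 m³/s.
V = ΣQ_DR · Δt = 74.80 × 1800 s = 1.346 × 10^5 m³.
Over A = 2.59 km², depth = V / A = 52.0 mm.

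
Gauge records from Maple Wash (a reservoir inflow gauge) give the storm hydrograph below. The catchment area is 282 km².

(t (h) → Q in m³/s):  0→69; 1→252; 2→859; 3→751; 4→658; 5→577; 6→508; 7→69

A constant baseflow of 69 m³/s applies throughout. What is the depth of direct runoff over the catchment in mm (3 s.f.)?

Direct runoff: 0.0, 183.0, 790.0, 682.0, 589.0, 508.0, 439.0, 0.0 m³/s; ΣQ_DR = 3191 m³/s.
V = ΣQ_DR · Δt = 3191 × 3600 s = 1.149 × 10^7 m³.
Over A = 282 km², depth = V / A = 40.7 mm.

d ≈ 40.7 mm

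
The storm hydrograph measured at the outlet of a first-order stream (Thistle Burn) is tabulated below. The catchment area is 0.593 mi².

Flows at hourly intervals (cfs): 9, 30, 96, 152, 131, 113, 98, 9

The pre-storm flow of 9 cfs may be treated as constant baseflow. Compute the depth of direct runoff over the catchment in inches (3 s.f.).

Direct runoff: 0.0, 21.0, 87.0, 143.0, 122.0, 104.0, 89.0, 0.0 cfs; ΣQ_DR = 566.0 cfs.
V = ΣQ_DR · Δt = 566.0 × 3600 s = 2.038 × 10^6 ft³.
Over A = 0.593 mi², depth = V / A = 1.48 in.

d ≈ 1.48 in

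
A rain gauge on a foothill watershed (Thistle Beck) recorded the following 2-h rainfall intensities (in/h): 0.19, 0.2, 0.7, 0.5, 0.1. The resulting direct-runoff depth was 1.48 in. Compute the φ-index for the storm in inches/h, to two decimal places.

Only the 2 blocks with intensity above φ contribute runoff: 0.7, 0.5 in/h.
Σ(I−φ)·Δt = d  ⇒  (0.7+0.5 − 2φ)·2 = 1.48
φ = (1.200 − 1.48/2) / 2 = 0.23 in/h.

φ ≈ 0.23 in/h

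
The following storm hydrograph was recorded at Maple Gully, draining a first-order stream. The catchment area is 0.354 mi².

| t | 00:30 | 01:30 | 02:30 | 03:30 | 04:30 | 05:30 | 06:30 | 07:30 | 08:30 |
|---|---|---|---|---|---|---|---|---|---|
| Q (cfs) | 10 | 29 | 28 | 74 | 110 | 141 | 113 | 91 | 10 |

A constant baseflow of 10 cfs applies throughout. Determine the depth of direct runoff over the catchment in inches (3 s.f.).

Direct runoff: 0.0, 19.0, 18.0, 64.0, 100.0, 131.0, 103.0, 81.0, 0.0 cfs; ΣQ_DR = 516.0 cfs.
V = ΣQ_DR · Δt = 516.0 × 3600 s = 1.858 × 10^6 ft³.
Over A = 0.354 mi², depth = V / A = 2.26 in.

d ≈ 2.26 in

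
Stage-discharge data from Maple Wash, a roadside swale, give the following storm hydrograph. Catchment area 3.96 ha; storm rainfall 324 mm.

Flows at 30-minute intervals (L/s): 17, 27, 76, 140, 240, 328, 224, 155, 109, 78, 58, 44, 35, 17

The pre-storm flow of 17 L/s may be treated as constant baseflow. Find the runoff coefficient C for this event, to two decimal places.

C ≈ 0.18

ΣQ_DR = 1310 L/s; V = ΣQ_DR·Δt = 2.358 × 10^6 L.
Runoff depth d = V / A = 59.55 mm.
C = d / P = 59.55 / 324 = 0.18.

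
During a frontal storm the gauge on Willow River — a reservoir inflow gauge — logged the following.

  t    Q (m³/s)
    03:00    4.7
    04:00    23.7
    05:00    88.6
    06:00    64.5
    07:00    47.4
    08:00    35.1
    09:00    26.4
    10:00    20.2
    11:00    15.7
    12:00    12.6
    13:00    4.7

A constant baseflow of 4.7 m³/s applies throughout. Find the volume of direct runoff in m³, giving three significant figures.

V ≈ 1.05 × 10^6 m³

Direct-runoff ordinates (Q − Q_b): 0.0, 19.0, 83.9, 59.8, 42.7, 30.4, 21.7, 15.5, 11.0, 7.9, 0.0 m³/s.
ΣQ_DR = 291.9 m³/s.
With Δt = 1 h = 3600 s, V = ΣQ_DR · Δt = 291.9 × 3600 = 1.05 × 10^6 m³.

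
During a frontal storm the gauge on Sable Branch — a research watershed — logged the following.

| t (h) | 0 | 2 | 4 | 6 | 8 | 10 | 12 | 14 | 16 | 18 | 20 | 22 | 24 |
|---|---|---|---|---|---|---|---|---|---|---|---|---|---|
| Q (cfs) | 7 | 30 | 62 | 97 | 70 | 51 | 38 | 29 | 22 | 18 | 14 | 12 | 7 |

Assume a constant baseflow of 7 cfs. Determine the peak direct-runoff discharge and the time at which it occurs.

Q_p = 90.0 cfs at t = 6 h

Subtracting baseflow gives direct-runoff ordinates: 0.0, 23.0, 55.0, 90.0, 63.0, 44.0, 31.0, 22.0, 15.0, 11.0, 7.0, 5.0, 0.0 cfs.
The maximum is 90.0 cfs, occurring at the reading for t = 6 h.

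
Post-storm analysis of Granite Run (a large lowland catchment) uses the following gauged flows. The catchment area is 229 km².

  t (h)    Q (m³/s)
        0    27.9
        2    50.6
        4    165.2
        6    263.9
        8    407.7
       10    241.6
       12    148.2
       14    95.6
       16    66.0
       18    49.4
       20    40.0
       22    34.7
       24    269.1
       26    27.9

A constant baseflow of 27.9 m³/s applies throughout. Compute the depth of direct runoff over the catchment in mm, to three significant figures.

Direct runoff: 0.0, 22.7, 137.3, 236.0, 379.8, 213.7, 120.3, 67.7, 38.1, 21.5, 12.1, 6.8, 241.2, 0.0 m³/s; ΣQ_DR = 1497 m³/s.
V = ΣQ_DR · Δt = 1497 × 7200 s = 1.078 × 10^7 m³.
Over A = 229 km², depth = V / A = 47.1 mm.

d ≈ 47.1 mm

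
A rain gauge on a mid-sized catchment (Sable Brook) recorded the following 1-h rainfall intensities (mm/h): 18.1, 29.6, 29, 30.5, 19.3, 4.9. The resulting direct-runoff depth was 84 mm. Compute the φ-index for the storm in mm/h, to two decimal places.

φ ≈ 8.50 mm/h

Only the 5 blocks with intensity above φ contribute runoff: 18.1, 29.6, 29, 30.5, 19.3 mm/h.
Σ(I−φ)·Δt = d  ⇒  (18.1+29.6+29+30.5+19.3 − 5φ)·1 = 84
φ = (126.5 − 84/1) / 5 = 8.50 mm/h.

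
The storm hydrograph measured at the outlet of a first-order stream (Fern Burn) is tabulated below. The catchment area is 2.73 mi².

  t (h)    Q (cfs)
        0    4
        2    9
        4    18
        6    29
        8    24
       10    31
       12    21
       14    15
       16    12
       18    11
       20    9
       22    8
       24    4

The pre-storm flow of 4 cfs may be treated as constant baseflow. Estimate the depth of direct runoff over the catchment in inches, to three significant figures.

Direct runoff: 0.0, 5.0, 14.0, 25.0, 20.0, 27.0, 17.0, 11.0, 8.0, 7.0, 5.0, 4.0, 0.0 cfs; ΣQ_DR = 143.0 cfs.
V = ΣQ_DR · Δt = 143.0 × 7200 s = 1.030 × 10^6 ft³.
Over A = 2.73 mi², depth = V / A = 0.162 in.

d ≈ 0.162 in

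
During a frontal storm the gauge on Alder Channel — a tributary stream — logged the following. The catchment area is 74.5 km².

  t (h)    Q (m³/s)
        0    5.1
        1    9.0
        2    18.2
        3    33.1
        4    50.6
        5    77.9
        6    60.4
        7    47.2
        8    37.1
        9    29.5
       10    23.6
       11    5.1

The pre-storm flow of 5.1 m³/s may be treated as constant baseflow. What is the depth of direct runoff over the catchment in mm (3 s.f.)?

Direct runoff: 0.0, 3.9, 13.1, 28.0, 45.5, 72.8, 55.3, 42.1, 32.0, 24.4, 18.5, 0.0 m³/s; ΣQ_DR = 335.6 m³/s.
V = ΣQ_DR · Δt = 335.6 × 3600 s = 1.208 × 10^6 m³.
Over A = 74.5 km², depth = V / A = 16.2 mm.

d ≈ 16.2 mm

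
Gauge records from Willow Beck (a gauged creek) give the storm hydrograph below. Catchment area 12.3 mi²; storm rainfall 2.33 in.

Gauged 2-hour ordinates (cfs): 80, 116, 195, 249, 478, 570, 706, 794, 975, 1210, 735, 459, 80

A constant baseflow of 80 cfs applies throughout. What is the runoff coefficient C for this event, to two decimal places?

ΣQ_DR = 5607 cfs; V = ΣQ_DR·Δt = 4.037 × 10^7 ft³.
Runoff depth d = V / A = 1.413 in.
C = d / P = 1.413 / 2.33 = 0.61.

C ≈ 0.61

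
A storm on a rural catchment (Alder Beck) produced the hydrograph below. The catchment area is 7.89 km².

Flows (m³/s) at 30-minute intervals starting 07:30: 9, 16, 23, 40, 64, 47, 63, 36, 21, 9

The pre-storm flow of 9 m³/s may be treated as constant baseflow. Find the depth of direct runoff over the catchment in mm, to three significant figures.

d ≈ 54.3 mm

Direct runoff: 0.0, 7.0, 14.0, 31.0, 55.0, 38.0, 54.0, 27.0, 12.0, 0.0 m³/s; ΣQ_DR = 238.0 m³/s.
V = ΣQ_DR · Δt = 238.0 × 1800 s = 4.284 × 10^5 m³.
Over A = 7.89 km², depth = V / A = 54.3 mm.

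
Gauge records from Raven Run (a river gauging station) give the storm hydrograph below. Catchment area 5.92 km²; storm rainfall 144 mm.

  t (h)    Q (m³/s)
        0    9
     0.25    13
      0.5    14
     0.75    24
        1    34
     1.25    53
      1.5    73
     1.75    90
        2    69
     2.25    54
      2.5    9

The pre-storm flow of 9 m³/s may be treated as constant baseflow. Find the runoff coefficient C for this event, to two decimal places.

ΣQ_DR = 343.0 m³/s; V = ΣQ_DR·Δt = 3.087 × 10^5 m³.
Runoff depth d = V / A = 52.15 mm.
C = d / P = 52.15 / 144 = 0.36.

C ≈ 0.36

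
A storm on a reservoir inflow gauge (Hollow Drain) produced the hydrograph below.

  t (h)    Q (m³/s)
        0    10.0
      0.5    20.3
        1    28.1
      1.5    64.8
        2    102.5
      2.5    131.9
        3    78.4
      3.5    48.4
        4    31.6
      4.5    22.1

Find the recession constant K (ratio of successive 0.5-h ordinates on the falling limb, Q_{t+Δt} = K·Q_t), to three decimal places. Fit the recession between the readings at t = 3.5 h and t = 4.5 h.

Using the recession-limb readings at t = 3.5 h and t = 4.5 h: Q falls from 48.4 to 22.1 m³/s over 2 intervals.
K = (Q₂/Q₁)^(1/2) = (22.1/48.4)^(1/2) = 0.676.

K ≈ 0.676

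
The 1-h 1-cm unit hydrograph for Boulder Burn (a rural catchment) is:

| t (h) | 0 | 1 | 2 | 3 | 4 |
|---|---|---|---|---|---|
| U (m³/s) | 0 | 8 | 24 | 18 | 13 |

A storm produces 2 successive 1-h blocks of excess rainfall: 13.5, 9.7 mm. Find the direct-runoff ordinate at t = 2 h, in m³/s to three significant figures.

By discrete convolution, Q_j = Σ (P_i / 10 mm) · U_{j−i}.
At t = 2 h (j=2): Q = (13.5/10)·24 + (9.7/10)·8 = 40.2 m³/s.

Q ≈ 40.2 m³/s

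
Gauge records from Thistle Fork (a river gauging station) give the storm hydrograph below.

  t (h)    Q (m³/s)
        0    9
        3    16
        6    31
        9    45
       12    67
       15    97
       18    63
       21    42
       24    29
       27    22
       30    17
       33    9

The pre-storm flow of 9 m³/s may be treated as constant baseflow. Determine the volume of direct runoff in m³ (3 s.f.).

Direct-runoff ordinates (Q − Q_b): 0.0, 7.0, 22.0, 36.0, 58.0, 88.0, 54.0, 33.0, 20.0, 13.0, 8.0, 0.0 m³/s.
ΣQ_DR = 339.0 m³/s.
With Δt = 3 h = 10800 s, V = ΣQ_DR · Δt = 339.0 × 10800 = 3.66 × 10^6 m³.

V ≈ 3.66 × 10^6 m³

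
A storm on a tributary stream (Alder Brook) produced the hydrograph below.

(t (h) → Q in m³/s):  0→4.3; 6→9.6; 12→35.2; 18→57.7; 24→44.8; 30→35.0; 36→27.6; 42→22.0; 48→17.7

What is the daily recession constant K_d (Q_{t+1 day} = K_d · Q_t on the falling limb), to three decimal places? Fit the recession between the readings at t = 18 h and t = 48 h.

K_d ≈ 0.389

Between t = 18 h and t = 48 h the flow falls from 57.7 to 17.7 m³/s over 5×6 h = 30 h.
Per-interval ratio K = (17.7/57.7)^(1/5) = 0.7895; K_d = K^(24/6) = 0.389.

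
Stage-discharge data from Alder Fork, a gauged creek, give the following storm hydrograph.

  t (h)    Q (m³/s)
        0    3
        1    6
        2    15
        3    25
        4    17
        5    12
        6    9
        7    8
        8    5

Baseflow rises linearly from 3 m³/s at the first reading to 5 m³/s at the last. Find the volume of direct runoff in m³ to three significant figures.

Direct-runoff ordinates (Q − Q_b): 0.00, 2.75, 11.50, 21.25, 13.00, 7.75, 4.50, 3.25, 0.00 m³/s.
ΣQ_DR = 64.00 m³/s.
With Δt = 1 h = 3600 s, V = ΣQ_DR · Δt = 64.00 × 3600 = 2.30 × 10^5 m³.

V ≈ 2.30 × 10^5 m³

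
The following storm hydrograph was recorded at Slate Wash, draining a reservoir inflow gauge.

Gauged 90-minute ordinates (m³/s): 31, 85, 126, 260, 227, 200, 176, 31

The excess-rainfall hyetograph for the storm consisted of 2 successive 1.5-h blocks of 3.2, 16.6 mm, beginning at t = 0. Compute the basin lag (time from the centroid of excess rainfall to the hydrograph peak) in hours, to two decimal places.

t_L ≈ 2.49 h

Centroid of excess rainfall: t_c = Σ P_i·t̄_i / ΣP_i = 2.0076 h (block centres at 0.75, 2.25 h).
Hydrograph peak occurs at t = 4.5 h, so basin lag t_L = 4.5 − 2.0076 = 2.49 h.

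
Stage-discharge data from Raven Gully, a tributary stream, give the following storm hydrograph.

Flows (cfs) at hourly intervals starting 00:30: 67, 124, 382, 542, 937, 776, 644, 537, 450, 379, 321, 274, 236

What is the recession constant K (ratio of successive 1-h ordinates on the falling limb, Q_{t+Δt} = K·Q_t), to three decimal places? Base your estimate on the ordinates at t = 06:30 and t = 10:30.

Using the recession-limb readings at t = 06:30 and t = 10:30: Q falls from 644 to 321 cfs over 4 intervals.
K = (Q₂/Q₁)^(1/4) = (321/644)^(1/4) = 0.840.

K ≈ 0.840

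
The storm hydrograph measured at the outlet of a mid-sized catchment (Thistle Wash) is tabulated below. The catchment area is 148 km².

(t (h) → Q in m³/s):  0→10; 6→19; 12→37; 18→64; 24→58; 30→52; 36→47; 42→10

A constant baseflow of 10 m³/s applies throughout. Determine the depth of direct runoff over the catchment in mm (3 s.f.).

Direct runoff: 0.0, 9.0, 27.0, 54.0, 48.0, 42.0, 37.0, 0.0 m³/s; ΣQ_DR = 217.0 m³/s.
V = ΣQ_DR · Δt = 217.0 × 21600 s = 4.687 × 10^6 m³.
Over A = 148 km², depth = V / A = 31.7 mm.

d ≈ 31.7 mm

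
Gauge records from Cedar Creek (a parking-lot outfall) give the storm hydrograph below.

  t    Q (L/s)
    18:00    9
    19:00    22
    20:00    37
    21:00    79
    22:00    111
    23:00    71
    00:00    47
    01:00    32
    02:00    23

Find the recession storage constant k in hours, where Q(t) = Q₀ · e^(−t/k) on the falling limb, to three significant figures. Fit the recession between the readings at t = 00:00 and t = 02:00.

k ≈ 2.80 h

On the falling limb, Q drops from 47 to 23 L/s between t = 00:00 and t = 02:00 (Δt = 2 h).
k = −Δt / ln(Q₂/Q₁) = −2 / ln(23/47) = 2.80 h.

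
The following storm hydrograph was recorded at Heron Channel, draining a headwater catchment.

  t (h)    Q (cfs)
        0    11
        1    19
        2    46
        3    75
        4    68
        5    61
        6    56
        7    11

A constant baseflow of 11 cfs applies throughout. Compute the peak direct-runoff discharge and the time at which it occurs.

Subtracting baseflow gives direct-runoff ordinates: 0.0, 8.0, 35.0, 64.0, 57.0, 50.0, 45.0, 0.0 cfs.
The maximum is 64.0 cfs, occurring at the reading for t = 3 h.

Q_p = 64.0 cfs at t = 3 h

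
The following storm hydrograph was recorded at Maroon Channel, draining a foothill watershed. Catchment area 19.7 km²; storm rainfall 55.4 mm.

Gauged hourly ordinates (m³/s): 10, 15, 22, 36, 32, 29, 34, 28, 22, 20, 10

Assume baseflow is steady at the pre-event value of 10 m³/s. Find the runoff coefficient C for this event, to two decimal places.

ΣQ_DR = 148.0 m³/s; V = ΣQ_DR·Δt = 5.328 × 10^5 m³.
Runoff depth d = V / A = 27.05 mm.
C = d / P = 27.05 / 55.4 = 0.49.

C ≈ 0.49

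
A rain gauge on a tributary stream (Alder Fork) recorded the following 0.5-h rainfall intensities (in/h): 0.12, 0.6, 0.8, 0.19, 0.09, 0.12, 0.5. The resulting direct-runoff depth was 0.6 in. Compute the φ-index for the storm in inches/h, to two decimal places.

Only the 3 blocks with intensity above φ contribute runoff: 0.6, 0.8, 0.5 in/h.
Σ(I−φ)·Δt = d  ⇒  (0.6+0.8+0.5 − 3φ)·0.5 = 0.6
φ = (1.900 − 0.6/0.5) / 3 = 0.23 in/h.

φ ≈ 0.23 in/h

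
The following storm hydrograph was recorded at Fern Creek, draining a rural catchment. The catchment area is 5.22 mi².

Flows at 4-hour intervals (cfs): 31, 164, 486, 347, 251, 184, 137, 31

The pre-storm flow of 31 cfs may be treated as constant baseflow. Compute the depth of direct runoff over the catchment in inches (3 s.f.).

Direct runoff: 0.0, 133.0, 455.0, 316.0, 220.0, 153.0, 106.0, 0.0 cfs; ΣQ_DR = 1383 cfs.
V = ΣQ_DR · Δt = 1383 × 14400 s = 1.992 × 10^7 ft³.
Over A = 5.22 mi², depth = V / A = 1.64 in.

d ≈ 1.64 in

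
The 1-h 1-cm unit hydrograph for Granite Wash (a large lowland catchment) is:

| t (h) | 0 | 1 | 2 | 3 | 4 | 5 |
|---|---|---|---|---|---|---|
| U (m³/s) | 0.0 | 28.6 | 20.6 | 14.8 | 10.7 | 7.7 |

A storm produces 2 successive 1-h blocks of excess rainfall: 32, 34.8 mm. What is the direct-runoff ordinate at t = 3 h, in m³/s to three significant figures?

Q ≈ 119 m³/s

By discrete convolution, Q_j = Σ (P_i / 10 mm) · U_{j−i}.
At t = 3 h (j=3): Q = (32/10)·14.8 + (34.8/10)·20.6 = 119 m³/s.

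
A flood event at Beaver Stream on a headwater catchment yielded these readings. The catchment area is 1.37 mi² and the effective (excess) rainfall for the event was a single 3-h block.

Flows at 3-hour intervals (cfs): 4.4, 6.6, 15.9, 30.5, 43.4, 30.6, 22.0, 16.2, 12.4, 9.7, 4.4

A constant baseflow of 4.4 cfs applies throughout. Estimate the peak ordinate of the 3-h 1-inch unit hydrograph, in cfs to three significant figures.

U_p ≈ 77.8 cfs

Direct runoff: 0.0, 2.2, 11.5, 26.1, 39.0, 26.2, 17.6, 11.8, 8.0, 5.3, 0.0 cfs; ΣQ_DR = 147.7 cfs, peak = 39.0 cfs.
Runoff depth d = ΣQ_DR·Δt / A = 147.7 × 10800 / (1.37 mi²) = 0.5012 in.
The 1-inch UH is the DRH scaled by (1 in)/d, so U_p = 39.0 × 1/0.5012 = 77.8 cfs.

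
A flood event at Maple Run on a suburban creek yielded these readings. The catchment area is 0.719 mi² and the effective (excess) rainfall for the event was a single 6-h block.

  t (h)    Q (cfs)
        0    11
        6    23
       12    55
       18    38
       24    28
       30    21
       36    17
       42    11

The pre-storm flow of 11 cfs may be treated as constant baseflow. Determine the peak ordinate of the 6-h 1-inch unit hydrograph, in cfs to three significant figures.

Direct runoff: 0.0, 12.0, 44.0, 27.0, 17.0, 10.0, 6.0, 0.0 cfs; ΣQ_DR = 116.0 cfs, peak = 44.0 cfs.
Runoff depth d = ΣQ_DR·Δt / A = 116.0 × 21600 / (0.719 mi²) = 1.500 in.
The 1-inch UH is the DRH scaled by (1 in)/d, so U_p = 44.0 × 1/1.500 = 29.3 cfs.

U_p ≈ 29.3 cfs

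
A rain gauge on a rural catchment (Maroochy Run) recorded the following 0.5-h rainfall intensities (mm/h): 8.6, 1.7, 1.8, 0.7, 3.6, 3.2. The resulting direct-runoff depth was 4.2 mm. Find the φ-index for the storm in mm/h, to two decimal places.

φ ≈ 2.33 mm/h

Only the 3 blocks with intensity above φ contribute runoff: 8.6, 3.6, 3.2 mm/h.
Σ(I−φ)·Δt = d  ⇒  (8.6+3.6+3.2 − 3φ)·0.5 = 4.2
φ = (15.40 − 4.2/0.5) / 3 = 2.33 mm/h.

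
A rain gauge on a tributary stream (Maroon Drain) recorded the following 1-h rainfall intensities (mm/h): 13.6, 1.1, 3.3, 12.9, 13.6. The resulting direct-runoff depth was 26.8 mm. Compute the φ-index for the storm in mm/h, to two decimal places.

φ ≈ 4.43 mm/h

Only the 3 blocks with intensity above φ contribute runoff: 13.6, 12.9, 13.6 mm/h.
Σ(I−φ)·Δt = d  ⇒  (13.6+12.9+13.6 − 3φ)·1 = 26.8
φ = (40.10 − 26.8/1) / 3 = 4.43 mm/h.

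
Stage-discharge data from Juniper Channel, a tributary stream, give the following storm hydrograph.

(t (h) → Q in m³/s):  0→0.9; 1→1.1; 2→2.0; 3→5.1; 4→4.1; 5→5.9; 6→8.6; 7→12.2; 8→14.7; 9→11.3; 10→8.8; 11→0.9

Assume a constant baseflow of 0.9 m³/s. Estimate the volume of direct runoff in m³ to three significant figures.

Direct-runoff ordinates (Q − Q_b): 0.0, 0.2, 1.1, 4.2, 3.2, 5.0, 7.7, 11.3, 13.8, 10.4, 7.9, 0.0 m³/s.
ΣQ_DR = 64.80 m³/s.
With Δt = 1 h = 3600 s, V = ΣQ_DR · Δt = 64.80 × 3600 = 2.33 × 10^5 m³.

V ≈ 2.33 × 10^5 m³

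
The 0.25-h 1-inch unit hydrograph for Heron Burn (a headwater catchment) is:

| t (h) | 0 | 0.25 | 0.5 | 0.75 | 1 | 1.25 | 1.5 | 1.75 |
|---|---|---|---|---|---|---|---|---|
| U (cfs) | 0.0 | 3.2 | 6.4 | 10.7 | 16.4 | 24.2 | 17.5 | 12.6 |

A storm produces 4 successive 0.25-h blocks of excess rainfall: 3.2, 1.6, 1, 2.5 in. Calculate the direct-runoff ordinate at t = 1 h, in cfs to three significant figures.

Q ≈ 84.0 cfs

By discrete convolution, Q_j = Σ (P_i / 1 in) · U_{j−i}.
At t = 1 h (j=4): Q = (3.2/1)·16.4 + (1.6/1)·10.7 + (1/1)·6.4 + (2.5/1)·3.2 = 84.0 cfs.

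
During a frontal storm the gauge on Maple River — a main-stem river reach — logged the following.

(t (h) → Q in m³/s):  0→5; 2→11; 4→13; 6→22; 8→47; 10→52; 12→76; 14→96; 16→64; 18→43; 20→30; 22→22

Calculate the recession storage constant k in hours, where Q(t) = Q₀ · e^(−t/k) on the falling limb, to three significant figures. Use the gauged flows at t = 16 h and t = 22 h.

k ≈ 5.62 h

On the falling limb, Q drops from 64 to 22 m³/s between t = 16 h and t = 22 h (Δt = 6 h).
k = −Δt / ln(Q₂/Q₁) = −6 / ln(22/64) = 5.62 h.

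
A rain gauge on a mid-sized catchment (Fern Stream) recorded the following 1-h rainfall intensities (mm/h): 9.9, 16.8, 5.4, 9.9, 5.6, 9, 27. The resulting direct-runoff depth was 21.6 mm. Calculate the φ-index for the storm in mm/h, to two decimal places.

φ ≈ 11.10 mm/h

Only the 2 blocks with intensity above φ contribute runoff: 16.8, 27 mm/h.
Σ(I−φ)·Δt = d  ⇒  (16.8+27 − 2φ)·1 = 21.6
φ = (43.80 − 21.6/1) / 2 = 11.10 mm/h.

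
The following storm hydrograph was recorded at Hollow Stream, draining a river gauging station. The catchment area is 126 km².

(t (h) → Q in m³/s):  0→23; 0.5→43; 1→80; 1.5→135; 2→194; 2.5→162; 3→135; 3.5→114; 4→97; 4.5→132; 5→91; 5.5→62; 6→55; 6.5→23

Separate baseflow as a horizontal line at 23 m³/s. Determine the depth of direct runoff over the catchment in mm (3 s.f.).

d ≈ 14.6 mm

Direct runoff: 0.0, 20.0, 57.0, 112.0, 171.0, 139.0, 112.0, 91.0, 74.0, 109.0, 68.0, 39.0, 32.0, 0.0 m³/s; ΣQ_DR = 1024 m³/s.
V = ΣQ_DR · Δt = 1024 × 1800 s = 1.843 × 10^6 m³.
Over A = 126 km², depth = V / A = 14.6 mm.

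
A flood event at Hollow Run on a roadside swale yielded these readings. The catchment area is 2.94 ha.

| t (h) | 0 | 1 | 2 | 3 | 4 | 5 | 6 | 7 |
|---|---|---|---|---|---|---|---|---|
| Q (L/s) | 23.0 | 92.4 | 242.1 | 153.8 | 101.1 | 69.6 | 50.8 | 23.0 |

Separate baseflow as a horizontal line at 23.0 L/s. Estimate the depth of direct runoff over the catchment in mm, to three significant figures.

d ≈ 70.0 mm

Direct runoff: 0.0, 69.4, 219.1, 130.8, 78.1, 46.6, 27.8, 0.0 L/s; ΣQ_DR = 571.8 L/s.
V = ΣQ_DR · Δt = 571.8 × 3600 s = 2.058 × 10^6 L.
Over A = 2.94 ha, depth = V / A = 70.0 mm.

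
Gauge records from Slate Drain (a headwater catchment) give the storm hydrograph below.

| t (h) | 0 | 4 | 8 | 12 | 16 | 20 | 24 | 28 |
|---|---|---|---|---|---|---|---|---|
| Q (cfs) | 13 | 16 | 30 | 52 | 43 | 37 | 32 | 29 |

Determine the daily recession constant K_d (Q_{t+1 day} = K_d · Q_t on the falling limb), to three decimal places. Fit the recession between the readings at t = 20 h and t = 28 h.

K_d ≈ 0.481

Between t = 20 h and t = 28 h the flow falls from 37 to 29 cfs over 2×4 h = 8 h.
Per-interval ratio K = (29/37)^(1/2) = 0.8853; K_d = K^(24/4) = 0.481.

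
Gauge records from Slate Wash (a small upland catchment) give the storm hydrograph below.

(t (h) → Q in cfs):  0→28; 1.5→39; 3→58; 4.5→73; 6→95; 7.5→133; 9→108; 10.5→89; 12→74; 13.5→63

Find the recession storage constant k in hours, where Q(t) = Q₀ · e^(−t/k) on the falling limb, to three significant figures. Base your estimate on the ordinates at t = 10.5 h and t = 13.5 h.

k ≈ 8.68 h

On the falling limb, Q drops from 89 to 63 cfs between t = 10.5 h and t = 13.5 h (Δt = 3 h).
k = −Δt / ln(Q₂/Q₁) = −3 / ln(63/89) = 8.68 h.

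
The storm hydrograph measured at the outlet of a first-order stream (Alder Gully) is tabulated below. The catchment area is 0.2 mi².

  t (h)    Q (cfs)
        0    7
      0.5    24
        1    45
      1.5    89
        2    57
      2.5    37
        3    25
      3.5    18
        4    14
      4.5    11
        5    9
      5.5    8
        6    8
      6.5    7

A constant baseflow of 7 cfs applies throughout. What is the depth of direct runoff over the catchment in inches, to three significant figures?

d ≈ 1.01 in

Direct runoff: 0.0, 17.0, 38.0, 82.0, 50.0, 30.0, 18.0, 11.0, 7.0, 4.0, 2.0, 1.0, 1.0, 0.0 cfs; ΣQ_DR = 261.0 cfs.
V = ΣQ_DR · Δt = 261.0 × 1800 s = 4.698 × 10^5 ft³.
Over A = 0.2 mi², depth = V / A = 1.01 in.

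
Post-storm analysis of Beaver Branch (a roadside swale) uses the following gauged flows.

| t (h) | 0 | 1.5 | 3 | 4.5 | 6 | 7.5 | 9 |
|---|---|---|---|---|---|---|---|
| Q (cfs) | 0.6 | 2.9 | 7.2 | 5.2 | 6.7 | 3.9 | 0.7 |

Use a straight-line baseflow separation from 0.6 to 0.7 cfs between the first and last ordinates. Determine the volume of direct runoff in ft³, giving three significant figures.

Direct-runoff ordinates (Q − Q_b): 0.00, 2.28, 6.57, 4.55, 6.03, 3.22, 0.00 cfs.
ΣQ_DR = 22.65 cfs.
With Δt = 1.5 h = 5400 s, V = ΣQ_DR · Δt = 22.65 × 5400 = 1.22 × 10^5 ft³.

V ≈ 1.22 × 10^5 ft³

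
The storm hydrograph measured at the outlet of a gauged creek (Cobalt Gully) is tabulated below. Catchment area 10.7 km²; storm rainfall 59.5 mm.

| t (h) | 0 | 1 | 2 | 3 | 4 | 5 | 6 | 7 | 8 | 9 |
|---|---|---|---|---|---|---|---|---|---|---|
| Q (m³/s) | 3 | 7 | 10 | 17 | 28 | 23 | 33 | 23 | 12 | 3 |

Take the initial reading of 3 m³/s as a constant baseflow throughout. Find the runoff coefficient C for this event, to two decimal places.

ΣQ_DR = 129.0 m³/s; V = ΣQ_DR·Δt = 4.644 × 10^5 m³.
Runoff depth d = V / A = 43.40 mm.
C = d / P = 43.40 / 59.5 = 0.73.

C ≈ 0.73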